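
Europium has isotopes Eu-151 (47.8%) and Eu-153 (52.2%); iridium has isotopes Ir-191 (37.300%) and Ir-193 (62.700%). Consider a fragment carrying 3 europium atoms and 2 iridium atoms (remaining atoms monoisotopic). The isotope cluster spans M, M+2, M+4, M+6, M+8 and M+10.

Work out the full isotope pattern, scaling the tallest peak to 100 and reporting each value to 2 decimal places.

4.43 : 29.39 : 77.11 : 100.00 : 64.14 : 16.29

Europium pattern (n=3): 0.10921535 : 0.35780594 : 0.39074206 : 0.14223665
Iridium pattern (n=2): 0.139129 : 0.467742 : 0.393129
Convolve the two distributions (both contribute in 2-u steps):
  M: 0.10921535×0.139129 = 0.015195
  M+2: 0.10921535×0.467742 + 0.35780594×0.139129 = 0.100866
  M+4: 0.10921535×0.393129 + 0.35780594×0.467742 + 0.39074206×0.139129 = 0.264660
  M+6: 0.35780594×0.393129 + 0.39074206×0.467742 + 0.14223665×0.139129 = 0.343220
  M+8: 0.39074206×0.393129 + 0.14223665×0.467742 = 0.220142
  M+10: 0.14223665×0.393129 = 0.055917
Scale to base peak (0.343220) = 100: 4.43 : 29.39 : 77.11 : 100.00 : 64.14 : 16.29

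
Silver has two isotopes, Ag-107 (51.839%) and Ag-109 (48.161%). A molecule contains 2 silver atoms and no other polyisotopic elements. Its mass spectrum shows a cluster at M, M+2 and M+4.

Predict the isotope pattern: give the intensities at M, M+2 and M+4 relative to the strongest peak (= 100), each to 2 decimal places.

Expanding (0.51839 + 0.48161)^2:
P(M) = 0.51839^2 = 0.268728
P(M+2) = 2 × 0.51839^1 × 0.48161^1 = 0.499324
P(M+4) = 0.48161^2 = 0.231948
The M+2 peak is largest (0.499324); scaling to 100 gives 53.82 : 100.00 : 46.45.

53.82 : 100.00 : 46.45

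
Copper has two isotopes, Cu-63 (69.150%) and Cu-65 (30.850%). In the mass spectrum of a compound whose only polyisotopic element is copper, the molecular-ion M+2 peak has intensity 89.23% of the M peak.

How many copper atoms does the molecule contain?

With n Cu atoms, P(M+2)/P(M) = C(n,1)·p^(n−1)q / p^n = n·q/p = n · 0.30850/0.69150.
n = 0.8923 × 0.69150/0.30850 = 2.00 ≈ 2

2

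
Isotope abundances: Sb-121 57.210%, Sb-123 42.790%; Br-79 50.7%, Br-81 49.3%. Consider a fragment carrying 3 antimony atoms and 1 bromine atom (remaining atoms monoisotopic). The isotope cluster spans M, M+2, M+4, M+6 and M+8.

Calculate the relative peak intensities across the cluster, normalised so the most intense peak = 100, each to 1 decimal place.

25.9 : 83.3 : 100.0 : 53.1 : 10.5

Antimony pattern (n=3): 0.18724742 : 0.42015297 : 0.3142518 : 0.07834781
Bromine pattern (n=1): 0.5070 : 0.4930
Convolve the two distributions (both contribute in 2-u steps):
  M: 0.18724742×0.5070 = 0.094934
  M+2: 0.18724742×0.4930 + 0.42015297×0.5070 = 0.305331
  M+4: 0.42015297×0.4930 + 0.3142518×0.5070 = 0.366461
  M+6: 0.3142518×0.4930 + 0.07834781×0.5070 = 0.194648
  M+8: 0.07834781×0.4930 = 0.038625
Scale to base peak (0.366461) = 100: 25.9 : 83.3 : 100.0 : 53.1 : 10.5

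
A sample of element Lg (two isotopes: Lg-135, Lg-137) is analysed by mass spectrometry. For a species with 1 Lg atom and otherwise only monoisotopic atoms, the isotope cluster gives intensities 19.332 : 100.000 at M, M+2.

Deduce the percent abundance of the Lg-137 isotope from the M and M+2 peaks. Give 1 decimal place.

83.8%

Write p for the Lg-135 fraction. I(M+2)/I(M) = [C(1,1)·p^0·(1−p)] / p^1 = 1·(1−p)/p = 100.000/19.332 = 5.1728
(1−p)/p = 5.1728/1 = 5.1728  ⇒  p = 1/(1 + 5.1728) = 0.1620
Lg-135: 16.2%, Lg-137: 83.8%.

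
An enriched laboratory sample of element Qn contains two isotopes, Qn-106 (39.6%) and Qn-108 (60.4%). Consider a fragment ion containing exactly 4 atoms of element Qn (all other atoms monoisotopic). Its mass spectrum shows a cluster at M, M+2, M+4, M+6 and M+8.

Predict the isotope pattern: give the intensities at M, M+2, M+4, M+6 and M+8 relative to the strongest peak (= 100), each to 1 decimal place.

7.0 : 43.0 : 98.3 : 100.0 : 38.1

Each Qn atom is independently Qn-106 (p = 0.396) or Qn-108 (q = 0.604); the cluster is the binomial expansion (p + q)^4.
P(M) = 0.396^4 = 0.024591
P(M+2) = 4 × 0.396^3 × 0.604^1 = 0.150032
P(M+4) = 6 × 0.396^2 × 0.604^2 = 0.343254
P(M+6) = 4 × 0.396^1 × 0.604^3 = 0.349033
P(M+8) = 0.604^4 = 0.133091
The M+6 peak is largest (0.349033); scaling to 100 gives 7.0 : 43.0 : 98.3 : 100.0 : 38.1.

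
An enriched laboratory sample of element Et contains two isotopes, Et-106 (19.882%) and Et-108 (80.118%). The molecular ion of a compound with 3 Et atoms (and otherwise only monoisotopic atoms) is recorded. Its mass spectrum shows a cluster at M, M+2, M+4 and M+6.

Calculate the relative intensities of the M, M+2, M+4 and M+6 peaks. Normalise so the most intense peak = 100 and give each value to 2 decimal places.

The 3 Et atoms are independent, so intensities follow the terms of (0.19882 + 0.80118)^3.
P(M) = 0.19882^3 = 0.007859
P(M+2) = 3 × 0.19882^2 × 0.80118^1 = 0.095010
P(M+4) = 3 × 0.19882^1 × 0.80118^2 = 0.382861
P(M+6) = 0.80118^3 = 0.514269
The M+6 peak is largest (0.514269); scaling to 100 gives 1.53 : 18.47 : 74.45 : 100.00.

1.53 : 18.47 : 74.45 : 100.00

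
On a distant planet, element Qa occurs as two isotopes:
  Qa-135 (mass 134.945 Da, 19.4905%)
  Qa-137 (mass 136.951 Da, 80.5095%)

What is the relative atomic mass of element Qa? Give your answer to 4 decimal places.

136.5600 Da

Average mass = Σ (abundance × isotope mass) = 0.194905 × 134.945 + 0.805095 × 136.951
= 26.30146 + 110.25857 = 136.56003 Da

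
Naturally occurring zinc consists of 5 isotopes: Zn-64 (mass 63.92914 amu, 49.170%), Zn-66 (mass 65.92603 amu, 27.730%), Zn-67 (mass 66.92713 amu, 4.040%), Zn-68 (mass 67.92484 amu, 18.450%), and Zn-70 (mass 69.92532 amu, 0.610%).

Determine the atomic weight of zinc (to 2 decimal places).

65.38 amu

The abundance-weighted mean is 0.49170 × 63.92914 + 0.27730 × 65.92603 + 0.04040 × 66.92713 + 0.18450 × 67.92484 + 0.00610 × 69.92532
= 31.433958 + 18.281288 + 2.703856 + 12.532133 + 0.426544 = 65.377779 amu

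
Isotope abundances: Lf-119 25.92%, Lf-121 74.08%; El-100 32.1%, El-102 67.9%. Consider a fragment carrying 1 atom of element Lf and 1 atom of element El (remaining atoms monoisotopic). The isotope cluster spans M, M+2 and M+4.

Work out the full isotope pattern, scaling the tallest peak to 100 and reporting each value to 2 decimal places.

Element Lf pattern (n=1): 0.2592 : 0.7408
Element El pattern (n=1): 0.3210 : 0.6790
Convolve the two distributions (both contribute in 2-u steps):
  M: 0.2592×0.3210 = 0.083203
  M+2: 0.2592×0.6790 + 0.7408×0.3210 = 0.413794
  M+4: 0.7408×0.6790 = 0.503003
Scale to base peak (0.503003) = 100: 16.54 : 82.26 : 100.00

16.54 : 82.26 : 100.00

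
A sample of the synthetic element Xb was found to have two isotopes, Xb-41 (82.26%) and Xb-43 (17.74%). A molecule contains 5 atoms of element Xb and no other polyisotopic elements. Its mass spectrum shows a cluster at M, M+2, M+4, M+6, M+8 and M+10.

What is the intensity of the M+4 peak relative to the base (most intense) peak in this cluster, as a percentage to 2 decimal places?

43.13%

Term probabilities: M 0.3767, M+2 0.4061, M+4 0.1752, M+6 0.0378, M+8 0.0041, M+10 0.0002. Base peak = M+2.
P(M+2) = C(5,1) × 0.8226^4 × 0.1774^1 = 5 × 0.45788332 × 0.1774 = 0.406143 (base)
P(M+4) = C(5,2) × 0.8226^3 × 0.1774^2 = 10 × 0.55662937 × 0.03147076 = 0.175175
Relative intensity = 0.175175 / 0.406143 × 100 = 43.13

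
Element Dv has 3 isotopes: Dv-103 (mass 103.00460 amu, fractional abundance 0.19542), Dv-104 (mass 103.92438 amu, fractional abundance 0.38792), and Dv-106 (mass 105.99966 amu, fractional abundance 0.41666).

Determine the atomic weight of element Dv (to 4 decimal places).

104.6093 amu

Average mass = Σ (abundance × isotope mass) = 0.19542 × 103.00460 + 0.38792 × 103.92438 + 0.41666 × 105.99966
= 20.129159 + 40.314345 + 44.165818 = 104.609322 amu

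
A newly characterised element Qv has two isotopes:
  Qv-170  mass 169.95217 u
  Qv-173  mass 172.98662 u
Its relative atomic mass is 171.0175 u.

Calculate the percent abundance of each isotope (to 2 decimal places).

Qv-170: 64.89%, Qv-173: 35.11%

Writing the weighted mean with unknown fraction x of Qv-170:
169.95217·x + 172.98662·(1 − x) = 171.0175
(169.95217 − 172.98662)·x = 171.0175 − 172.98662
x = -1.96912 / -3.03445 = 0.64892 → 64.89% Qv-170, 35.11% Qv-173.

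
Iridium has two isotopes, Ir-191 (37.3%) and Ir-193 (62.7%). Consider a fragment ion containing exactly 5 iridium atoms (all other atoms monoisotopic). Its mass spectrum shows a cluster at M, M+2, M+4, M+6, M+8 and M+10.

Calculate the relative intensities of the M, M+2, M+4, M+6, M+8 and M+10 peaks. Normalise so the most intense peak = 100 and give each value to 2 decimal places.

2.11 : 17.70 : 59.49 : 100.00 : 84.05 : 28.26

Expanding (0.373 + 0.627)^5:
P(M) = 0.373^5 = 0.007220
P(M+2) = 5 × 0.373^4 × 0.627^1 = 0.060684
P(M+4) = 10 × 0.373^3 × 0.627^2 = 0.204015
P(M+6) = 10 × 0.373^2 × 0.627^3 = 0.342942
P(M+8) = 5 × 0.373^1 × 0.627^4 = 0.288237
P(M+10) = 0.627^5 = 0.096903
The M+6 peak is largest (0.342942); scaling to 100 gives 2.11 : 17.70 : 59.49 : 100.00 : 84.05 : 28.26.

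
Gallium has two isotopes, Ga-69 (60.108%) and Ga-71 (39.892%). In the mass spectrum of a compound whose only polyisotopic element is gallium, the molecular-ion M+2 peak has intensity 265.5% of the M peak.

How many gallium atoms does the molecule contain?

4

With n Ga atoms, P(M+2)/P(M) = C(n,1)·p^(n−1)q / p^n = n·q/p = n · 0.39892/0.60108.
n = 2.655 × 0.60108/0.39892 = 4.00 ≈ 4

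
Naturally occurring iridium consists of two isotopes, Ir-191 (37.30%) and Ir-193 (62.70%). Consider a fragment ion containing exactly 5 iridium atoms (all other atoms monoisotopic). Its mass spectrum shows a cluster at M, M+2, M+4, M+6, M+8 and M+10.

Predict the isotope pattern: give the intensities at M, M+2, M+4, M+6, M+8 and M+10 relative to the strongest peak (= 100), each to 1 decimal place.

2.1 : 17.7 : 59.5 : 100.0 : 84.0 : 28.3

Expanding (0.3730 + 0.6270)^5:
P(M) = 0.3730^5 = 0.007220
P(M+2) = 5 × 0.3730^4 × 0.6270^1 = 0.060684
P(M+4) = 10 × 0.3730^3 × 0.6270^2 = 0.204015
P(M+6) = 10 × 0.3730^2 × 0.6270^3 = 0.342942
P(M+8) = 5 × 0.3730^1 × 0.6270^4 = 0.288237
P(M+10) = 0.6270^5 = 0.096903
The M+6 peak is largest (0.342942); scaling to 100 gives 2.1 : 17.7 : 59.5 : 100.0 : 84.0 : 28.3.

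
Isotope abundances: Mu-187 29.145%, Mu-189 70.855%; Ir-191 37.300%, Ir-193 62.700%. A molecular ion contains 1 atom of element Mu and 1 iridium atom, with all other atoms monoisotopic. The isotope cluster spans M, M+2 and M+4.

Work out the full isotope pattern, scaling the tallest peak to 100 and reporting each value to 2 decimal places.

Element Mu pattern (n=1): 0.29145 : 0.70855
Iridium pattern (n=1): 0.3730 : 0.6270
Convolve the two distributions (both contribute in 2-u steps):
  M: 0.29145×0.3730 = 0.108711
  M+2: 0.29145×0.6270 + 0.70855×0.3730 = 0.447028
  M+4: 0.70855×0.6270 = 0.444261
Scale to base peak (0.447028) = 100: 24.32 : 100.00 : 99.38

24.32 : 100.00 : 99.38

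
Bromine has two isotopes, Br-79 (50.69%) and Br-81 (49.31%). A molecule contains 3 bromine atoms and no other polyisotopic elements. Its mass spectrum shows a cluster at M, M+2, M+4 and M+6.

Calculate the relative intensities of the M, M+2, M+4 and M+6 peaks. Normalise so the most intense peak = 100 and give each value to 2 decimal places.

34.27 : 100.00 : 97.28 : 31.54

Expanding (0.5069 + 0.4931)^3:
P(M) = 0.5069^3 = 0.130247
P(M+2) = 3 × 0.5069^2 × 0.4931^1 = 0.380103
P(M+4) = 3 × 0.5069^1 × 0.4931^2 = 0.369755
P(M+6) = 0.4931^3 = 0.119896
The M+2 peak is largest (0.380103); scaling to 100 gives 34.27 : 100.00 : 97.28 : 31.54.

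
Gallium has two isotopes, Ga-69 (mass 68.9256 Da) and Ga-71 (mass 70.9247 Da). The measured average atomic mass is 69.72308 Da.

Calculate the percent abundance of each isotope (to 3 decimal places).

Writing the weighted mean with unknown fraction x of Ga-69:
68.9256·x + 70.9247·(1 − x) = 69.72308
(68.9256 − 70.9247)·x = 69.72308 − 70.9247
x = -1.20162 / -1.9991 = 0.60108 → 60.108% Ga-69, 39.892% Ga-71.

Ga-69: 60.108%, Ga-71: 39.892%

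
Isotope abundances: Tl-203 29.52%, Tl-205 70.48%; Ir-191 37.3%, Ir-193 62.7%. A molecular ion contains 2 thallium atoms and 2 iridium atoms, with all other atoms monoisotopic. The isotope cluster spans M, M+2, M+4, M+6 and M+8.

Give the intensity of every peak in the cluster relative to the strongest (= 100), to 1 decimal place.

Thallium pattern (n=2): 0.08714304 : 0.41611392 : 0.49674304
Iridium pattern (n=2): 0.139129 : 0.467742 : 0.393129
Convolve the two distributions (both contribute in 2-u steps):
  M: 0.08714304×0.139129 = 0.012124
  M+2: 0.08714304×0.467742 + 0.41611392×0.139129 = 0.098654
  M+4: 0.08714304×0.393129 + 0.41611392×0.467742 + 0.49674304×0.139129 = 0.298004
  M+6: 0.41611392×0.393129 + 0.49674304×0.467742 = 0.395934
  M+8: 0.49674304×0.393129 = 0.195284
Scale to base peak (0.395934) = 100: 3.1 : 24.9 : 75.3 : 100.0 : 49.3

3.1 : 24.9 : 75.3 : 100.0 : 49.3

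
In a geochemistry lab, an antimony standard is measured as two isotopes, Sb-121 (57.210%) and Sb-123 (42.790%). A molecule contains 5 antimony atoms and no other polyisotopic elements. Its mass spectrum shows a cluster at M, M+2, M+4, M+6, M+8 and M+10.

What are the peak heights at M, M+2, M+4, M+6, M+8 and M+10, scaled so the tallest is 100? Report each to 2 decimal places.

17.88 : 66.85 : 100.00 : 74.79 : 27.97 : 4.18

The 5 Sb atoms are independent, so intensities follow the terms of (0.57210 + 0.42790)^5.
P(M) = 0.57210^5 = 0.061286
P(M+2) = 5 × 0.57210^4 × 0.42790^1 = 0.229192
P(M+4) = 10 × 0.57210^3 × 0.42790^2 = 0.342847
P(M+6) = 10 × 0.57210^2 × 0.42790^3 = 0.256431
P(M+8) = 5 × 0.57210^1 × 0.42790^4 = 0.095898
P(M+10) = 0.42790^5 = 0.014345
The M+4 peak is largest (0.342847); scaling to 100 gives 17.88 : 66.85 : 100.00 : 74.79 : 27.97 : 4.18.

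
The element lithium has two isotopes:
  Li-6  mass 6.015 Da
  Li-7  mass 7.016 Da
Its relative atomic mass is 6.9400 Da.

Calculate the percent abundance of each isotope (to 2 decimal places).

Li-6: 7.59%, Li-7: 92.41%

Writing the weighted mean with unknown fraction x of Li-6:
6.015·x + 7.016·(1 − x) = 6.9400
(6.015 − 7.016)·x = 6.9400 − 7.016
x = -0.0760 / -1.001 = 0.07592 → 7.59% Li-6, 92.41% Li-7.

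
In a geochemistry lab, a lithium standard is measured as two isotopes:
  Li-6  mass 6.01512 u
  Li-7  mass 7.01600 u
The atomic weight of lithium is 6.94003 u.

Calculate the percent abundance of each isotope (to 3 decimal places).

Writing the weighted mean with unknown fraction x of Li-6:
6.01512·x + 7.01600·(1 − x) = 6.94003
(6.01512 − 7.01600)·x = 6.94003 − 7.01600
x = -0.07597 / -1.00088 = 0.07590 → 7.590% Li-6, 92.410% Li-7.

Li-6: 7.590%, Li-7: 92.410%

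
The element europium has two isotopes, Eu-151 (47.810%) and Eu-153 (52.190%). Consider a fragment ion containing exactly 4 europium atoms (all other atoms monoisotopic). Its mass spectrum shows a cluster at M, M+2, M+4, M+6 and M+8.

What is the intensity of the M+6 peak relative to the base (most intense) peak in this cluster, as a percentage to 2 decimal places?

(0.47810 + 0.52190)^4 gives M 0.0522, M+2 0.2281, M+4 0.3736, M+6 0.2719, M+8 0.0742; the largest is M+4.
P(M+4) = C(4,2) × 0.47810^2 × 0.52190^2 = 6 × 0.22857961 × 0.27237961 = 0.373563 (base)
P(M+6) = C(4,3) × 0.47810^1 × 0.52190^3 = 4 × 0.4781 × 0.14215492 = 0.271857
Relative intensity = 0.271857 / 0.373563 × 100 = 72.77

72.77%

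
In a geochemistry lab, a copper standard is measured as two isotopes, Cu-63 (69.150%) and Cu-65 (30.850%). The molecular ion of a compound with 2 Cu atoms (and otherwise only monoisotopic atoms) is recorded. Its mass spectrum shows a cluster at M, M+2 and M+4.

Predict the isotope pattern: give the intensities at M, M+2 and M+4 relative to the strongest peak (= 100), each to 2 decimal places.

Expanding (0.69150 + 0.30850)^2:
P(M) = 0.69150^2 = 0.478172
P(M+2) = 2 × 0.69150^1 × 0.30850^1 = 0.426656
P(M+4) = 0.30850^2 = 0.095172
The M peak is largest (0.478172); scaling to 100 gives 100.00 : 89.23 : 19.90.

100.00 : 89.23 : 19.90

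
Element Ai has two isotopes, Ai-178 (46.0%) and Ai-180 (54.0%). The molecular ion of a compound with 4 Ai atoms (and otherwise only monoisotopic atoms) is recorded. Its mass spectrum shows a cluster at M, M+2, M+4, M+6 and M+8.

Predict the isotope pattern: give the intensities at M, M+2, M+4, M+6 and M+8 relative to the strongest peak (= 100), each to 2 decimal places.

12.09 : 56.79 : 100.00 : 78.26 : 22.97

The 4 Ai atoms are independent, so intensities follow the terms of (0.460 + 0.540)^4.
P(M) = 0.460^4 = 0.044775
P(M+2) = 4 × 0.460^3 × 0.540^1 = 0.210246
P(M+4) = 6 × 0.460^2 × 0.540^2 = 0.370215
P(M+6) = 4 × 0.460^1 × 0.540^3 = 0.289734
P(M+8) = 0.540^4 = 0.085031
The M+4 peak is largest (0.370215); scaling to 100 gives 12.09 : 56.79 : 100.00 : 78.26 : 22.97.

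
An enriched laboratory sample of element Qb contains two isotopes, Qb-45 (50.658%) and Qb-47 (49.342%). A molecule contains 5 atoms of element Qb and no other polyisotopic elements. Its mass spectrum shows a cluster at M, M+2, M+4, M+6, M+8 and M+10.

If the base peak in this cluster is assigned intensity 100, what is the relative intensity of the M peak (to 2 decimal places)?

(0.50658 + 0.49342)^5 gives M 0.0334, M+2 0.1625, M+4 0.3165, M+6 0.3083, M+8 0.1501, M+10 0.0292; the largest is M+4.
P(M+4) = C(5,2) × 0.50658^3 × 0.49342^2 = 10 × 0.13000023 × 0.2434633 = 0.316503 (base)
P(M) = C(5,0) × 0.50658^5 × 0.49342^0 = 1 × 0.03336109 × 1.0000 = 0.033361
Relative intensity = 0.033361 / 0.316503 × 100 = 10.54

10.54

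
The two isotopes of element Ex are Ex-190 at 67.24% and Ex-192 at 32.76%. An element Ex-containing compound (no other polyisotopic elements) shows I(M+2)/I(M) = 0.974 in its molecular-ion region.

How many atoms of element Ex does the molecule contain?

2

With n Ex atoms, P(M+2)/P(M) = C(n,1)·p^(n−1)q / p^n = n·q/p = n · 0.3276/0.6724.
n = 0.974 × 0.6724/0.3276 = 2.00 ≈ 2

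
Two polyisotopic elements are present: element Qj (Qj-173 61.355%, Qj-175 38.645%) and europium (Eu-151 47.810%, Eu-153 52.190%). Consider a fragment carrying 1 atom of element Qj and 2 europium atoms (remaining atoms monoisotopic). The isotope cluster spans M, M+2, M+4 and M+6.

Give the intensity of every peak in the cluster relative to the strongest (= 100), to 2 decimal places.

Element Qj pattern (n=1): 0.61355 : 0.38645
Europium pattern (n=2): 0.22857961 : 0.49904078 : 0.27237961
Convolve the two distributions (both contribute in 2-u steps):
  M: 0.61355×0.22857961 = 0.140245
  M+2: 0.61355×0.49904078 + 0.38645×0.22857961 = 0.394521
  M+4: 0.61355×0.27237961 + 0.38645×0.49904078 = 0.359973
  M+6: 0.38645×0.27237961 = 0.105261
Scale to base peak (0.394521) = 100: 35.55 : 100.00 : 91.24 : 26.68

35.55 : 100.00 : 91.24 : 26.68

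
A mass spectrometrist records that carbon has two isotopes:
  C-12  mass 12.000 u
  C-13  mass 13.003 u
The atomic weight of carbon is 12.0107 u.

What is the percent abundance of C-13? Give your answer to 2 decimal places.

1.07%

With x = fraction of C-12 (so C-13 is 1 − x):
12.000·x + 13.003·(1 − x) = 12.0107
(12.000 − 13.003)·x = 12.0107 − 13.003
x = -0.9923 / -1.003 = 0.98933 → 98.93% C-12, 1.07% C-13.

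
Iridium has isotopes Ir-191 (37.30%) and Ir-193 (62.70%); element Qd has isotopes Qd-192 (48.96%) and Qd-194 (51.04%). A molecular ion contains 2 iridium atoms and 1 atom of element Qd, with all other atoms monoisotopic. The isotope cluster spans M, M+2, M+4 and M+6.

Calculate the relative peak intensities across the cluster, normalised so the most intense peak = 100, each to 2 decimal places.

15.80 : 69.58 : 100.00 : 46.53

Iridium pattern (n=2): 0.139129 : 0.467742 : 0.393129
Element Qd pattern (n=1): 0.4896 : 0.5104
Convolve the two distributions (both contribute in 2-u steps):
  M: 0.139129×0.4896 = 0.068118
  M+2: 0.139129×0.5104 + 0.467742×0.4896 = 0.300018
  M+4: 0.467742×0.5104 + 0.393129×0.4896 = 0.431211
  M+6: 0.393129×0.5104 = 0.200653
Scale to base peak (0.431211) = 100: 15.80 : 69.58 : 100.00 : 46.53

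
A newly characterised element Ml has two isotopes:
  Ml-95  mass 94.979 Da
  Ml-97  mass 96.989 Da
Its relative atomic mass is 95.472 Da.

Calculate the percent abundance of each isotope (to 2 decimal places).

Let x be the fractional abundance of Ml-95; then Ml-97 has abundance 1 − x.
94.979·x + 96.989·(1 − x) = 95.472
(94.979 − 96.989)·x = 95.472 − 96.989
x = -1.517 / -2.010 = 0.75473 → 75.47% Ml-95, 24.53% Ml-97.

Ml-95: 75.47%, Ml-97: 24.53%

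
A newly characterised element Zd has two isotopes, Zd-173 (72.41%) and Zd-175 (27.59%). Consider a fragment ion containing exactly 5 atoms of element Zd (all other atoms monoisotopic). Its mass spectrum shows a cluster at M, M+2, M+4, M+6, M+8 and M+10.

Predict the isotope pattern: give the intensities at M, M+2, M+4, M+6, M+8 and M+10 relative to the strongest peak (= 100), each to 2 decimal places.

The 5 Zd atoms are independent, so intensities follow the terms of (0.7241 + 0.2759)^5.
P(M) = 0.7241^5 = 0.199064
P(M+2) = 5 × 0.7241^4 × 0.2759^1 = 0.379242
P(M+4) = 10 × 0.7241^3 × 0.2759^2 = 0.289001
P(M+6) = 10 × 0.7241^2 × 0.2759^3 = 0.110116
P(M+8) = 5 × 0.7241^1 × 0.2759^4 = 0.020979
P(M+10) = 0.2759^5 = 0.001599
The M+2 peak is largest (0.379242); scaling to 100 gives 52.49 : 100.00 : 76.20 : 29.04 : 5.53 : 0.42.

52.49 : 100.00 : 76.20 : 29.04 : 5.53 : 0.42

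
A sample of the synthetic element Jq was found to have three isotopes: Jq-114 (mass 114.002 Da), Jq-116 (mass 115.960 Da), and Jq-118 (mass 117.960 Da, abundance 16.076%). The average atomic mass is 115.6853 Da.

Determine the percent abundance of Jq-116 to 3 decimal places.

Let x and y be the fractions of Jq-114 and Jq-116. Then x + y = 1 − 0.16076 = 0.83924 and 114.002x + 115.960y = 115.6853 − 0.16076×117.960 = 96.7220504.
Substituting: 114.002x + 115.960(0.83924 − x) = 96.7220504
(114.002 − 115.960)x = -0.59622  ⇒  x = 0.30450, y = 0.53474
Jq-114: 30.450%, Jq-116: 53.474%.

53.474%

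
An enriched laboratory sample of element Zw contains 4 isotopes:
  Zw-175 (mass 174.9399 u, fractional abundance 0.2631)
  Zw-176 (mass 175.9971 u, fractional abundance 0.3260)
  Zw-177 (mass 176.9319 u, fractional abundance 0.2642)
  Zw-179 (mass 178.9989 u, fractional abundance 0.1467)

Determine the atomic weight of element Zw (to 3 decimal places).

Average mass = Σ (abundance × isotope mass) = 0.2631 × 174.9399 + 0.3260 × 175.9971 + 0.2642 × 176.9319 + 0.1467 × 178.9989
= 46.02669 + 57.37505 + 46.74541 + 26.25914 = 176.40629 u

176.406 u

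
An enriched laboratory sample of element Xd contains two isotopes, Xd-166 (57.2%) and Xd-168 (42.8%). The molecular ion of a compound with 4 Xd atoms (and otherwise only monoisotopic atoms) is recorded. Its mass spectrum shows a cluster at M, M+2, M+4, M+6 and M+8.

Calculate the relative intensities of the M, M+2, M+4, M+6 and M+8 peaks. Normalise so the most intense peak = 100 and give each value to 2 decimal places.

29.77 : 89.10 : 100.00 : 49.88 : 9.33

Expanding (0.572 + 0.428)^4:
P(M) = 0.572^4 = 0.107049
P(M+2) = 4 × 0.572^3 × 0.428^1 = 0.320400
P(M+4) = 6 × 0.572^2 × 0.428^2 = 0.359609
P(M+6) = 4 × 0.572^1 × 0.428^3 = 0.179385
P(M+8) = 0.428^4 = 0.033556
The M+4 peak is largest (0.359609); scaling to 100 gives 29.77 : 89.10 : 100.00 : 49.88 : 9.33.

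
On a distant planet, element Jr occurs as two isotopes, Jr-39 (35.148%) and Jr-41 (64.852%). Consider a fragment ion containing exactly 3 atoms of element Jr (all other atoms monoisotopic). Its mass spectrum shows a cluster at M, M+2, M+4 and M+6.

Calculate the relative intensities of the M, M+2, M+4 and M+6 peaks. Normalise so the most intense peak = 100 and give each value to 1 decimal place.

9.8 : 54.2 : 100.0 : 61.5

Expanding (0.35148 + 0.64852)^3:
P(M) = 0.35148^3 = 0.043421
P(M+2) = 3 × 0.35148^2 × 0.64852^1 = 0.240351
P(M+4) = 3 × 0.35148^1 × 0.64852^2 = 0.443474
P(M+6) = 0.64852^3 = 0.272753
The M+4 peak is largest (0.443474); scaling to 100 gives 9.8 : 54.2 : 100.0 : 61.5.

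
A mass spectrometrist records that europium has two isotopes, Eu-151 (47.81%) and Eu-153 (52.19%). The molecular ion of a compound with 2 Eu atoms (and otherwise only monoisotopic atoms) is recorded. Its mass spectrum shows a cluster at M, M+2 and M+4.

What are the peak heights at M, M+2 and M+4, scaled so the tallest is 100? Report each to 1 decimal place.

45.8 : 100.0 : 54.6

The 2 Eu atoms are independent, so intensities follow the terms of (0.4781 + 0.5219)^2.
P(M) = 0.4781^2 = 0.228580
P(M+2) = 2 × 0.4781^1 × 0.5219^1 = 0.499041
P(M+4) = 0.5219^2 = 0.272380
The M+2 peak is largest (0.499041); scaling to 100 gives 45.8 : 100.0 : 54.6.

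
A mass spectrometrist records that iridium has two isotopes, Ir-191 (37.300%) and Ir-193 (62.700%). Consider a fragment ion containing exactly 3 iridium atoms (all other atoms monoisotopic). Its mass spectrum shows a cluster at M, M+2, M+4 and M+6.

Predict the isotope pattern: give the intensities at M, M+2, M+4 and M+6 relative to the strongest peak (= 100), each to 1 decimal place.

11.8 : 59.5 : 100.0 : 56.0

The 3 Ir atoms are independent, so intensities follow the terms of (0.37300 + 0.62700)^3.
P(M) = 0.37300^3 = 0.051895
P(M+2) = 3 × 0.37300^2 × 0.62700^1 = 0.261702
P(M+4) = 3 × 0.37300^1 × 0.62700^2 = 0.439911
P(M+6) = 0.62700^3 = 0.246492
The M+4 peak is largest (0.439911); scaling to 100 gives 11.8 : 59.5 : 100.0 : 56.0.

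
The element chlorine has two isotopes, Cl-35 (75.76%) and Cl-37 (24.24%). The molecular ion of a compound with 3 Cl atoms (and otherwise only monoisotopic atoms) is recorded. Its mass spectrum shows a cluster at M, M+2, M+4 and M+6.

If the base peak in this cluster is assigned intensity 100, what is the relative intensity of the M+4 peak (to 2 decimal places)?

30.71

(0.7576 + 0.2424)^3 gives M 0.4348, M+2 0.4174, M+4 0.1335, M+6 0.0142; the largest is M.
P(M) = C(3,0) × 0.7576^3 × 0.2424^0 = 1 × 0.4348304 × 1.0000 = 0.434830 (base)
P(M+4) = C(3,2) × 0.7576^1 × 0.2424^2 = 3 × 0.7576 × 0.05875776 = 0.133545
Relative intensity = 0.133545 / 0.434830 × 100 = 30.71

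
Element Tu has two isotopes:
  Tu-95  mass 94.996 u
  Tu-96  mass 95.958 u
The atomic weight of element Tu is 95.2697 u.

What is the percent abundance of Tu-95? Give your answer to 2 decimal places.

Let x be the fractional abundance of Tu-95; then Tu-96 has abundance 1 − x.
94.996·x + 95.958·(1 − x) = 95.2697
(94.996 − 95.958)·x = 95.2697 − 95.958
x = -0.6883 / -0.962 = 0.71549 → 71.55% Tu-95, 28.45% Tu-96.

71.55%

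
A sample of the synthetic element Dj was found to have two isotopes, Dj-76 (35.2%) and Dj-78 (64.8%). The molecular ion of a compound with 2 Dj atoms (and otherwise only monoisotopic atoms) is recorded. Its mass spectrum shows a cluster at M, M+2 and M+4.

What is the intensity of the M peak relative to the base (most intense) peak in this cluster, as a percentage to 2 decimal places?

Term probabilities: M 0.1239, M+2 0.4562, M+4 0.4199. Base peak = M+2.
P(M+2) = C(2,1) × 0.352^1 × 0.648^1 = 2 × 0.3520 × 0.6480 = 0.456192 (base)
P(M) = C(2,0) × 0.352^2 × 0.648^0 = 1 × 0.123904 × 1.0000 = 0.123904
Relative intensity = 0.123904 / 0.456192 × 100 = 27.16

27.16%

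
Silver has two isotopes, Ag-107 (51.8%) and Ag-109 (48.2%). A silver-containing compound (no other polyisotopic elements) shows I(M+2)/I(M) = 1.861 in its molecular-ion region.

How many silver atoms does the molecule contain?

With n Ag atoms, P(M+2)/P(M) = C(n,1)·p^(n−1)q / p^n = n·q/p = n · 0.482/0.518.
n = 1.861 × 0.518/0.482 = 2.00 ≈ 2

2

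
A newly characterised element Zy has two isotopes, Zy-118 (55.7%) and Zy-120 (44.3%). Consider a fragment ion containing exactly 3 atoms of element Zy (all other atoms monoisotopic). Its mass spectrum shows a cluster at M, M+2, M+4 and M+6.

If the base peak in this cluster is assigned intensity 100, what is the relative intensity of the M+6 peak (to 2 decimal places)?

21.09

Term probabilities: M 0.1728, M+2 0.4123, M+4 0.3279, M+6 0.0869. Base peak = M+2.
P(M+2) = C(3,1) × 0.557^2 × 0.443^1 = 3 × 0.310249 × 0.4430 = 0.412321 (base)
P(M+6) = C(3,3) × 0.557^0 × 0.443^3 = 1 × 1.0000 × 0.08693831 = 0.086938
Relative intensity = 0.086938 / 0.412321 × 100 = 21.09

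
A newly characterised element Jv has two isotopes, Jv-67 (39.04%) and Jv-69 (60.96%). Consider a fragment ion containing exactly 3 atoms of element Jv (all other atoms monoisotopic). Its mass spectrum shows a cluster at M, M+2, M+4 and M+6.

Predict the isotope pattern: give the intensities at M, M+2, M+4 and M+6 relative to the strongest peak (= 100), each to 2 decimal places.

13.67 : 64.04 : 100.00 : 52.05

Expanding (0.3904 + 0.6096)^3:
P(M) = 0.3904^3 = 0.059502
P(M+2) = 3 × 0.3904^2 × 0.6096^1 = 0.278731
P(M+4) = 3 × 0.3904^1 × 0.6096^2 = 0.435232
P(M+6) = 0.6096^3 = 0.226535
The M+4 peak is largest (0.435232); scaling to 100 gives 13.67 : 64.04 : 100.00 : 52.05.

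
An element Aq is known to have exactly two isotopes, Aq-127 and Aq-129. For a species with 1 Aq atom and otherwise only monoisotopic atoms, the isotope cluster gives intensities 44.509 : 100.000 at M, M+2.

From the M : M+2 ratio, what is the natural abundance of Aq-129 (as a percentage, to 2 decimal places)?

Let p = fractional abundance of Aq-127. I(M+2)/I(M) = [C(1,1)·p^0·(1−p)] / p^1 = 1·(1−p)/p = 100.000/44.509 = 2.2467
(1−p)/p = 2.2467/1 = 2.2467  ⇒  p = 1/(1 + 2.2467) = 0.3080
Aq-127: 30.80%, Aq-129: 69.20%.

69.20%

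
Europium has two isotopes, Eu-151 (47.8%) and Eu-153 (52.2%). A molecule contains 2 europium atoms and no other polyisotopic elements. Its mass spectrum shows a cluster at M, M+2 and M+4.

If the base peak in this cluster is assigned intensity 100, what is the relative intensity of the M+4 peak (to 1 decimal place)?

Binomial terms of (0.478 + 0.522)^2: M 0.2285, M+2 0.4990, M+4 0.2725 → M+2 is the base peak.
P(M+2) = C(2,1) × 0.478^1 × 0.522^1 = 2 × 0.4780 × 0.5220 = 0.499032 (base)
P(M+4) = C(2,2) × 0.478^0 × 0.522^2 = 1 × 1.0000 × 0.272484 = 0.272484
Relative intensity = 0.272484 / 0.499032 × 100 = 54.6

54.6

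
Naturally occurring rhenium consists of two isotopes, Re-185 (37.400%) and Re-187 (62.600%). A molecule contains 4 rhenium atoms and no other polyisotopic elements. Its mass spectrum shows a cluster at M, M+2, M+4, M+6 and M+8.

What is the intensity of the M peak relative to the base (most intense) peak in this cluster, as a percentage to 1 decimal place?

(0.37400 + 0.62600)^4 gives M 0.0196, M+2 0.1310, M+4 0.3289, M+6 0.3670, M+8 0.1536; the largest is M+6.
P(M+6) = C(4,3) × 0.37400^1 × 0.62600^3 = 4 × 0.3740 × 0.24531438 = 0.366990 (base)
P(M) = C(4,0) × 0.37400^4 × 0.62600^0 = 1 × 0.0195653 × 1.0000 = 0.019565
Relative intensity = 0.019565 / 0.366990 × 100 = 5.3

5.3%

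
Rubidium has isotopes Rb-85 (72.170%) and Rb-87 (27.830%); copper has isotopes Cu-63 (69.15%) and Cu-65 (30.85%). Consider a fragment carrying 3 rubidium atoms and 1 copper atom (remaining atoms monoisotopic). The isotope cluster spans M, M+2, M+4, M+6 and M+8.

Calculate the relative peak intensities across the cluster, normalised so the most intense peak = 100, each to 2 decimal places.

62.38 : 100.00 : 60.03 : 15.99 : 1.60

Rubidium pattern (n=3): 0.37589809 : 0.43485841 : 0.16768892 : 0.02155458
Copper pattern (n=1): 0.6915 : 0.3085
Convolve the two distributions (both contribute in 2-u steps):
  M: 0.37589809×0.6915 = 0.259934
  M+2: 0.37589809×0.3085 + 0.43485841×0.6915 = 0.416669
  M+4: 0.43485841×0.3085 + 0.16768892×0.6915 = 0.250111
  M+6: 0.16768892×0.3085 + 0.02155458×0.6915 = 0.066637
  M+8: 0.02155458×0.3085 = 0.006650
Scale to base peak (0.416669) = 100: 62.38 : 100.00 : 60.03 : 15.99 : 1.60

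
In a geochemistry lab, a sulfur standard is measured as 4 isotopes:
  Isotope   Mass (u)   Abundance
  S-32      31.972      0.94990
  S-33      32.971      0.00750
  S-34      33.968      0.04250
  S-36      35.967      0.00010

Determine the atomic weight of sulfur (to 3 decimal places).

Average mass = Σ (abundance × isotope mass) = 0.94990 × 31.972 + 0.00750 × 32.971 + 0.04250 × 33.968 + 0.00010 × 35.967
= 30.3702 + 0.2473 + 1.4436 + 0.0036 = 32.0647 u

32.065 u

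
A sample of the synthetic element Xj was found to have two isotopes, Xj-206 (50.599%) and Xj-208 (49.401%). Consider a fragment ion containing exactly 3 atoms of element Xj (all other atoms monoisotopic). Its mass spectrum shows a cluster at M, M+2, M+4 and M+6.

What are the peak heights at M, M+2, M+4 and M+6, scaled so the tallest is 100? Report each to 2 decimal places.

34.14 : 100.00 : 97.63 : 31.77

Each Xj atom is independently Xj-206 (p = 0.50599) or Xj-208 (q = 0.49401); the cluster is the binomial expansion (p + q)^3.
P(M) = 0.50599^3 = 0.129547
P(M+2) = 3 × 0.50599^2 × 0.49401^1 = 0.379438
P(M+4) = 3 × 0.50599^1 × 0.49401^2 = 0.370454
P(M+6) = 0.49401^3 = 0.120561
The M+2 peak is largest (0.379438); scaling to 100 gives 34.14 : 100.00 : 97.63 : 31.77.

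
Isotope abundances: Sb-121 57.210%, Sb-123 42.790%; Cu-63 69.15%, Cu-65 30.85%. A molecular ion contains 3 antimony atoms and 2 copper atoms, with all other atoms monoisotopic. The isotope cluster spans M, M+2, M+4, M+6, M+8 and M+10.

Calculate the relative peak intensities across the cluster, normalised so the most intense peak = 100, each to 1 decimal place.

Antimony pattern (n=3): 0.18724742 : 0.42015297 : 0.3142518 : 0.07834781
Copper pattern (n=2): 0.47817225 : 0.4266555 : 0.09517225
Convolve the two distributions (both contribute in 2-u steps):
  M: 0.18724742×0.47817225 = 0.089537
  M+2: 0.18724742×0.4266555 + 0.42015297×0.47817225 = 0.280796
  M+4: 0.18724742×0.09517225 + 0.42015297×0.4266555 + 0.3142518×0.47817225 = 0.347348
  M+6: 0.42015297×0.09517225 + 0.3142518×0.4266555 + 0.07834781×0.47817225 = 0.211528
  M+8: 0.3142518×0.09517225 + 0.07834781×0.4266555 = 0.063336
  M+10: 0.07834781×0.09517225 = 0.007457
Scale to base peak (0.347348) = 100: 25.8 : 80.8 : 100.0 : 60.9 : 18.2 : 2.1

25.8 : 80.8 : 100.0 : 60.9 : 18.2 : 2.1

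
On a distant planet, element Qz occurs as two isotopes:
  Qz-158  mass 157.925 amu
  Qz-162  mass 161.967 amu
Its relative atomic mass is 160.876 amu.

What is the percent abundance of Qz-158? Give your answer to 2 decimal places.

Writing the weighted mean with unknown fraction x of Qz-158:
157.925·x + 161.967·(1 − x) = 160.876
(157.925 − 161.967)·x = 160.876 − 161.967
x = -1.091 / -4.042 = 0.26992 → 26.99% Qz-158, 73.01% Qz-162.

26.99%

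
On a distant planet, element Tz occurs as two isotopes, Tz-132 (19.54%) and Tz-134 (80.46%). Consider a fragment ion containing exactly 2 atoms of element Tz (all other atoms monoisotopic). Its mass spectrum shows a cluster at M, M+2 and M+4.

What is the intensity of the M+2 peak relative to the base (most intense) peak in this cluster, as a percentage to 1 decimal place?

48.6%

Term probabilities: M 0.0382, M+2 0.3144, M+4 0.6474. Base peak = M+4.
P(M+4) = C(2,2) × 0.1954^0 × 0.8046^2 = 1 × 1.0000 × 0.64738116 = 0.647381 (base)
P(M+2) = C(2,1) × 0.1954^1 × 0.8046^1 = 2 × 0.1954 × 0.8046 = 0.314438
Relative intensity = 0.314438 / 0.647381 × 100 = 48.6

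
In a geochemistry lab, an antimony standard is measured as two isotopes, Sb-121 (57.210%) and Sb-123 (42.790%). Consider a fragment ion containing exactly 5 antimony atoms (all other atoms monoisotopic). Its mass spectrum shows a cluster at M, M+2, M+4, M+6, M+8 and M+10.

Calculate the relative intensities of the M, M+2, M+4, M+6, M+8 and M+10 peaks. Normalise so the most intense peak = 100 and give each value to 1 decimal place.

Each Sb atom is independently Sb-121 (p = 0.57210) or Sb-123 (q = 0.42790); the cluster is the binomial expansion (p + q)^5.
P(M) = 0.57210^5 = 0.061286
P(M+2) = 5 × 0.57210^4 × 0.42790^1 = 0.229192
P(M+4) = 10 × 0.57210^3 × 0.42790^2 = 0.342847
P(M+6) = 10 × 0.57210^2 × 0.42790^3 = 0.256431
P(M+8) = 5 × 0.57210^1 × 0.42790^4 = 0.095898
P(M+10) = 0.42790^5 = 0.014345
The M+4 peak is largest (0.342847); scaling to 100 gives 17.9 : 66.8 : 100.0 : 74.8 : 28.0 : 4.2.

17.9 : 66.8 : 100.0 : 74.8 : 28.0 : 4.2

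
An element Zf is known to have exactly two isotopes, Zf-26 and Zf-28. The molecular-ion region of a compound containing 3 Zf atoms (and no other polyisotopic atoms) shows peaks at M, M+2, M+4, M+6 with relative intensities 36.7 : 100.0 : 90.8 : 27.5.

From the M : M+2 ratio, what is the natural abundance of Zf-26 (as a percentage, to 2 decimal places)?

Let p = fractional abundance of Zf-26. I(M+2)/I(M) = [C(3,1)·p^2·(1−p)] / p^3 = 3·(1−p)/p = 100.0/36.7 = 2.7248
(1−p)/p = 2.7248/3 = 0.9083  ⇒  p = 1/(1 + 0.9083) = 0.5240
Zf-26: 52.40%, Zf-28: 47.60%.

52.40%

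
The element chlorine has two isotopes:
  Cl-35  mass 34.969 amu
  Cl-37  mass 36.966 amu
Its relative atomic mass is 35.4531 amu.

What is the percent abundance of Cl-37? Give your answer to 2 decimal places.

With x = fraction of Cl-35 (so Cl-37 is 1 − x):
34.969·x + 36.966·(1 − x) = 35.4531
(34.969 − 36.966)·x = 35.4531 − 36.966
x = -1.5129 / -1.997 = 0.75759 → 75.76% Cl-35, 24.24% Cl-37.

24.24%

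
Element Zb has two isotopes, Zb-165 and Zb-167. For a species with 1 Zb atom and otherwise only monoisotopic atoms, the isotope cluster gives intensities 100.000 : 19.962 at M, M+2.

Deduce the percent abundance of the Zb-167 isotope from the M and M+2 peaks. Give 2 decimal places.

16.64%

Let p = fractional abundance of Zb-165. I(M+2)/I(M) = [C(1,1)·p^0·(1−p)] / p^1 = 1·(1−p)/p = 19.962/100.000 = 0.1996
(1−p)/p = 0.1996/1 = 0.1996  ⇒  p = 1/(1 + 0.1996) = 0.8336
Zb-165: 83.36%, Zb-167: 16.64%.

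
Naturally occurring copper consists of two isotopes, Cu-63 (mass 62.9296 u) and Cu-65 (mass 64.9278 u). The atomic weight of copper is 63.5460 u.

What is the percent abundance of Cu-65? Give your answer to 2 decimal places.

With x = fraction of Cu-63 (so Cu-65 is 1 − x):
62.9296·x + 64.9278·(1 − x) = 63.5460
(62.9296 − 64.9278)·x = 63.5460 − 64.9278
x = -1.3818 / -1.9982 = 0.69152 → 69.15% Cu-63, 30.85% Cu-65.

30.85%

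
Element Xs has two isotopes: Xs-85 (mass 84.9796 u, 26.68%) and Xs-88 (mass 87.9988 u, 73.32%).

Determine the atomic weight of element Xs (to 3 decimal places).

87.193 u

Weight each isotope mass by its fractional abundance: 0.2668 × 84.9796 + 0.7332 × 87.9988
= 22.67256 + 64.52072 = 87.19328 u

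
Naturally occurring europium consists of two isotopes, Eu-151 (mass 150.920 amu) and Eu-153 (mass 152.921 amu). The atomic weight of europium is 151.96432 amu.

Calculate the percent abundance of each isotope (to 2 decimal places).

Writing the weighted mean with unknown fraction x of Eu-151:
150.920·x + 152.921·(1 − x) = 151.96432
(150.920 − 152.921)·x = 151.96432 − 152.921
x = -0.95668 / -2.001 = 0.47810 → 47.81% Eu-151, 52.19% Eu-153.

Eu-151: 47.81%, Eu-153: 52.19%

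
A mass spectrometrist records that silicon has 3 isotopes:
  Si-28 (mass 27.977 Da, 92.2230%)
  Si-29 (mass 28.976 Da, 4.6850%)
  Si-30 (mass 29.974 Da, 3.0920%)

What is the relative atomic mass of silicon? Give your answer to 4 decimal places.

Average mass = Σ (abundance × isotope mass) = 0.922230 × 27.977 + 0.046850 × 28.976 + 0.030920 × 29.974
= 25.80123 + 1.35753 + 0.92680 = 28.08556 Da

28.0856 Da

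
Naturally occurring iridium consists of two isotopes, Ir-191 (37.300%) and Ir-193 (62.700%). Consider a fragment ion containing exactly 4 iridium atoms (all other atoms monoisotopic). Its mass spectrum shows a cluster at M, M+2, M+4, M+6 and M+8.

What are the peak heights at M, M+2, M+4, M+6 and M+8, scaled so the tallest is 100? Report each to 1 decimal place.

5.3 : 35.4 : 89.2 : 100.0 : 42.0

Expanding (0.37300 + 0.62700)^4:
P(M) = 0.37300^4 = 0.019357
P(M+2) = 4 × 0.37300^3 × 0.62700^1 = 0.130153
P(M+4) = 6 × 0.37300^2 × 0.62700^2 = 0.328174
P(M+6) = 4 × 0.37300^1 × 0.62700^3 = 0.367766
P(M+8) = 0.62700^4 = 0.154550
The M+6 peak is largest (0.367766); scaling to 100 gives 5.3 : 35.4 : 89.2 : 100.0 : 42.0.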